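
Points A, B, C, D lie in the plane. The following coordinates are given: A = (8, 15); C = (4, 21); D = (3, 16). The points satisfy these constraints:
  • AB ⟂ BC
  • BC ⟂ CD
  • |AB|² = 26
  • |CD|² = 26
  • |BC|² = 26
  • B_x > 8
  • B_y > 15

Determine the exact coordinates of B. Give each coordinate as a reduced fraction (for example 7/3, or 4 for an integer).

1. B_x = 9  [[BC ⟂ CD ⇒ 1x+5y-109=0] ∩ [|B−(8, 15)|²=26]]
2. B_y = 20  [[BC ⟂ CD ⇒ 1x+5y-109=0] ∩ [|B−(8, 15)|²=26]]
   so B = (9, 20)

B = (9, 20)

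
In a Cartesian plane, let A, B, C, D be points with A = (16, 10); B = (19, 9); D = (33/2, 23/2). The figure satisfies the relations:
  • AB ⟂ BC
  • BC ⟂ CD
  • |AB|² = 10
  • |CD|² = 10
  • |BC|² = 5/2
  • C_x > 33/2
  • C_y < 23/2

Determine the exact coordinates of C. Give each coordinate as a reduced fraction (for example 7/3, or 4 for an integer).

C = (39/2, 21/2)

1. C_x = 39/2  [[AB ⟂ BC ⇒ 3x-1y-48=0] ∩ [|C−(33/2, 23/2)|²=10]]
2. C_y = 21/2  [[AB ⟂ BC ⇒ 3x-1y-48=0] ∩ [|C−(33/2, 23/2)|²=10]]
   so C = (39/2, 21/2)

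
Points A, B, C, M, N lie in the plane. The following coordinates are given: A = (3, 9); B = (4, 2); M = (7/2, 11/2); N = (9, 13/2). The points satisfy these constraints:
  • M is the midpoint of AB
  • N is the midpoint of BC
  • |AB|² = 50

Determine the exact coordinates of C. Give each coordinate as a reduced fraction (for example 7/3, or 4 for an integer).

C = (14, 11)

1. C_x = 14  [C = 2·N−B = 2·(9, 13/2)−(4, 2)]
2. C_y = 11  [C = 2·N−B = 2·(9, 13/2)−(4, 2)]
   so C = (14, 11)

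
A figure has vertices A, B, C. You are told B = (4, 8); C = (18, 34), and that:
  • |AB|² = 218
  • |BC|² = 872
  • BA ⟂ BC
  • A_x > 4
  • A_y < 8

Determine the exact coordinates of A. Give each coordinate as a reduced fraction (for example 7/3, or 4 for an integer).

1. A_x = 17  [[BA ⟂ BC ⇒ 14x+26y-264=0] ∩ [|A−(4, 8)|²=218]]
2. A_y = 1  [[BA ⟂ BC ⇒ 14x+26y-264=0] ∩ [|A−(4, 8)|²=218]]
   so A = (17, 1)

A = (17, 1)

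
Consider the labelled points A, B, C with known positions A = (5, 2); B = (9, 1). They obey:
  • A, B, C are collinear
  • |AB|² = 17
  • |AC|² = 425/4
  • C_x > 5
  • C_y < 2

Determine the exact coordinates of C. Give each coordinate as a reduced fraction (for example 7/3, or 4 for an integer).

1. C_x = 15  [[A, B, C are collinear ⇒ 1x+4y-13=0] ∩ [|C−(5, 2)|²=425/4]]
2. C_y = -1/2  [[A, B, C are collinear ⇒ 1x+4y-13=0] ∩ [|C−(5, 2)|²=425/4]]
   so C = (15, -1/2)

C = (15, -1/2)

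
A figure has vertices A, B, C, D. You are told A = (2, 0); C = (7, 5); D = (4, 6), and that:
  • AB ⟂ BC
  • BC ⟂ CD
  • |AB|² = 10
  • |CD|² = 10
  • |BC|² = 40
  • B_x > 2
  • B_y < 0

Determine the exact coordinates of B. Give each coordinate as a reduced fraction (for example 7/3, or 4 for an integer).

B = (5, -1)

1. B_x = 5  [[BC ⟂ CD ⇒ 3x-1y-16=0] ∩ [|B−(2, 0)|²=10]]
2. B_y = -1  [[BC ⟂ CD ⇒ 3x-1y-16=0] ∩ [|B−(2, 0)|²=10]]
   so B = (5, -1)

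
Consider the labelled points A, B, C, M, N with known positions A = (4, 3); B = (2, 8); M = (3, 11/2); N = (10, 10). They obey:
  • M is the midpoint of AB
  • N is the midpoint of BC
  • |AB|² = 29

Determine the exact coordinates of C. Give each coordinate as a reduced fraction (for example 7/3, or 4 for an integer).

1. C_x = 18  [C = 2·N−B = 2·(10, 10)−(2, 8)]
2. C_y = 12  [C = 2·N−B = 2·(10, 10)−(2, 8)]
   so C = (18, 12)

C = (18, 12)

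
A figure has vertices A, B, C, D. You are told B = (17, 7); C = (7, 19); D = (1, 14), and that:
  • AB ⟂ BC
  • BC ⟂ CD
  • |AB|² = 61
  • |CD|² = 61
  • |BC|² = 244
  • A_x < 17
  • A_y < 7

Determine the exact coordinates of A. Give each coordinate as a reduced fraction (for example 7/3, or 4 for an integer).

1. A_x = 11  [[AB ⟂ BC ⇒ 10x-12y-86=0] ∩ [|A−(17, 7)|²=61]]
2. A_y = 2  [[AB ⟂ BC ⇒ 10x-12y-86=0] ∩ [|A−(17, 7)|²=61]]
   so A = (11, 2)

A = (11, 2)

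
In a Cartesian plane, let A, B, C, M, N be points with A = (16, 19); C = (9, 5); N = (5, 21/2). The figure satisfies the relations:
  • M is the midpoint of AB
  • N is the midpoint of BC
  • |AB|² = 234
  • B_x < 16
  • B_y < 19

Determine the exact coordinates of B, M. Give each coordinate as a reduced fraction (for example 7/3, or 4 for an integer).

B = (1, 16)
M = (17/2, 35/2)

1. B_x = 1  [B = 2·N−C = 2·(5, 21/2)−(9, 5)]
2. B_y = 16  [B = 2·N−C = 2·(5, 21/2)−(9, 5)]
   so B = (1, 16)
3. M_x = 17/2  [2·M = A+B = (16, 19)+(1, 16)]
4. M_y = 35/2  [2·M = A+B = (16, 19)+(1, 16)]
   so M = (17/2, 35/2)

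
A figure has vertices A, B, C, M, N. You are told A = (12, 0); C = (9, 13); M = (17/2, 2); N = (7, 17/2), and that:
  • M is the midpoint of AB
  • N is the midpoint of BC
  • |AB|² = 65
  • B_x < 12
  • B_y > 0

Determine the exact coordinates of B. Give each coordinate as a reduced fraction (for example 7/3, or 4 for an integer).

1. B_x = 5  [B = 2·M−A = 2·(17/2, 2)−(12, 0)]
2. B_y = 4  [B = 2·M−A = 2·(17/2, 2)−(12, 0)]
   so B = (5, 4)

B = (5, 4)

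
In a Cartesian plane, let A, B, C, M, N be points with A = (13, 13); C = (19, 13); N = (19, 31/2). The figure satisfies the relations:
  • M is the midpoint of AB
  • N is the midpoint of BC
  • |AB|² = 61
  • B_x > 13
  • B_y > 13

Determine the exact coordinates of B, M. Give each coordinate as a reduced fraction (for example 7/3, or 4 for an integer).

B = (19, 18)
M = (16, 31/2)

1. B_x = 19  [B = 2·N−C = 2·(19, 31/2)−(19, 13)]
2. B_y = 18  [B = 2·N−C = 2·(19, 31/2)−(19, 13)]
   so B = (19, 18)
3. M_x = 16  [2·M = A+B = (13, 13)+(19, 18)]
4. M_y = 31/2  [2·M = A+B = (13, 13)+(19, 18)]
   so M = (16, 31/2)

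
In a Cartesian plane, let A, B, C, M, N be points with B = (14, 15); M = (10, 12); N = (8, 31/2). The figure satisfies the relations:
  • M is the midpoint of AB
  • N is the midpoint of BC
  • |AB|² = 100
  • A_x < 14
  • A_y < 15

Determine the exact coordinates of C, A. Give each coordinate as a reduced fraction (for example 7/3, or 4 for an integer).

1. A_x = 6  [A = 2·M−B = 2·(10, 12)−(14, 15)]
2. A_y = 9  [A = 2·M−B = 2·(10, 12)−(14, 15)]
   so A = (6, 9)
3. C_x = 2  [C = 2·N−B = 2·(8, 31/2)−(14, 15)]
4. C_y = 16  [C = 2·N−B = 2·(8, 31/2)−(14, 15)]
   so C = (2, 16)

C = (2, 16)
A = (6, 9)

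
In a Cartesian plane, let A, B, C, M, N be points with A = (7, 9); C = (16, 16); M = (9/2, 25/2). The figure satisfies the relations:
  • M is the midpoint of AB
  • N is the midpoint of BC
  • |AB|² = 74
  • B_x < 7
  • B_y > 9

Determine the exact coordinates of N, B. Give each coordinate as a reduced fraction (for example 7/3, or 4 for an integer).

1. B_x = 2  [B = 2·M−A = 2·(9/2, 25/2)−(7, 9)]
2. B_y = 16  [B = 2·M−A = 2·(9/2, 25/2)−(7, 9)]
   so B = (2, 16)
3. N_x = 9  [2·N = B+C = (2, 16)+(16, 16)]
4. N_y = 16  [2·N = B+C = (2, 16)+(16, 16)]
   so N = (9, 16)

N = (9, 16)
B = (2, 16)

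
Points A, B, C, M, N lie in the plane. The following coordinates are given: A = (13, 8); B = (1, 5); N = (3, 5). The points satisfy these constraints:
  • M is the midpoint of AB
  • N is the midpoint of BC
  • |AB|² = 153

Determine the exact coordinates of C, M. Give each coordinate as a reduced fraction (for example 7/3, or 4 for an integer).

C = (5, 5)
M = (7, 13/2)

1. M_x = 7  [2·M = A+B = (13, 8)+(1, 5)]
2. M_y = 13/2  [2·M = A+B = (13, 8)+(1, 5)]
   so M = (7, 13/2)
3. C_x = 5  [C = 2·N−B = 2·(3, 5)−(1, 5)]
4. C_y = 5  [C = 2·N−B = 2·(3, 5)−(1, 5)]
   so C = (5, 5)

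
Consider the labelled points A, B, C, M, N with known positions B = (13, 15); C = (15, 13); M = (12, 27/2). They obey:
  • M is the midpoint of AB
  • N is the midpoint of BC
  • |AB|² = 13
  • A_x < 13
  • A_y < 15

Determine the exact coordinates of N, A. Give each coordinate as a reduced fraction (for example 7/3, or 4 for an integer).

1. A_x = 11  [A = 2·M−B = 2·(12, 27/2)−(13, 15)]
2. A_y = 12  [A = 2·M−B = 2·(12, 27/2)−(13, 15)]
   so A = (11, 12)
3. N_x = 14  [2·N = B+C = (13, 15)+(15, 13)]
4. N_y = 14  [2·N = B+C = (13, 15)+(15, 13)]
   so N = (14, 14)

N = (14, 14)
A = (11, 12)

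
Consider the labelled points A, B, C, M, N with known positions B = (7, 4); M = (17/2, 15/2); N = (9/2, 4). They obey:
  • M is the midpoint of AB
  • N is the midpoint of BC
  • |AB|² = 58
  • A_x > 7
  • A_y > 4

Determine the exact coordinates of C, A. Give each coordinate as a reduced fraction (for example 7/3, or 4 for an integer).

C = (2, 4)
A = (10, 11)

1. A_x = 10  [A = 2·M−B = 2·(17/2, 15/2)−(7, 4)]
2. A_y = 11  [A = 2·M−B = 2·(17/2, 15/2)−(7, 4)]
   so A = (10, 11)
3. C_x = 2  [C = 2·N−B = 2·(9/2, 4)−(7, 4)]
4. C_y = 4  [C = 2·N−B = 2·(9/2, 4)−(7, 4)]
   so C = (2, 4)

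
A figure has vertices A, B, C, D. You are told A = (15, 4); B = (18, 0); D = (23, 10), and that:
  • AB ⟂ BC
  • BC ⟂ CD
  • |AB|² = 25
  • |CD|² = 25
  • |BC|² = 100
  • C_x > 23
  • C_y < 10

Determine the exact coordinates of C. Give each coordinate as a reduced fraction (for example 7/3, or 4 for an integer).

1. C_x = 26  [[AB ⟂ BC ⇒ 3x-4y-54=0] ∩ [|C−(23, 10)|²=25]]
2. C_y = 6  [[AB ⟂ BC ⇒ 3x-4y-54=0] ∩ [|C−(23, 10)|²=25]]
   so C = (26, 6)

C = (26, 6)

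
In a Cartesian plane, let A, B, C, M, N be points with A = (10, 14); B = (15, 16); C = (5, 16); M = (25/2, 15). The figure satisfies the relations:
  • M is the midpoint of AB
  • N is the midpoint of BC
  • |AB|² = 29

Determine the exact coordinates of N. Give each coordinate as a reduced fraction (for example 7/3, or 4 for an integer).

1. N_x = 10  [2·N = B+C = (15, 16)+(5, 16)]
2. N_y = 16  [2·N = B+C = (15, 16)+(5, 16)]
   so N = (10, 16)

N = (10, 16)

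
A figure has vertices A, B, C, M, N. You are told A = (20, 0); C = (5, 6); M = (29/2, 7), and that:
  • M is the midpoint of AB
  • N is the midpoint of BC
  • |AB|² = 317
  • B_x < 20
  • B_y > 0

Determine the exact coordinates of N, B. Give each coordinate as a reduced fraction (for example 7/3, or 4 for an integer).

N = (7, 10)
B = (9, 14)

1. B_x = 9  [B = 2·M−A = 2·(29/2, 7)−(20, 0)]
2. B_y = 14  [B = 2·M−A = 2·(29/2, 7)−(20, 0)]
   so B = (9, 14)
3. N_x = 7  [2·N = B+C = (9, 14)+(5, 6)]
4. N_y = 10  [2·N = B+C = (9, 14)+(5, 6)]
   so N = (7, 10)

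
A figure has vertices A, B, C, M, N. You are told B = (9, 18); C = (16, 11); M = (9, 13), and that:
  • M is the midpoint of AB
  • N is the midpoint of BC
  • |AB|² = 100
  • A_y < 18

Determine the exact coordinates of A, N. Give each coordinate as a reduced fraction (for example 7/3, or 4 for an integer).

1. A_x = 9  [A = 2·M−B = 2·(9, 13)−(9, 18)]
2. A_y = 8  [A = 2·M−B = 2·(9, 13)−(9, 18)]
   so A = (9, 8)
3. N_x = 25/2  [2·N = B+C = (9, 18)+(16, 11)]
4. N_y = 29/2  [2·N = B+C = (9, 18)+(16, 11)]
   so N = (25/2, 29/2)

A = (9, 8)
N = (25/2, 29/2)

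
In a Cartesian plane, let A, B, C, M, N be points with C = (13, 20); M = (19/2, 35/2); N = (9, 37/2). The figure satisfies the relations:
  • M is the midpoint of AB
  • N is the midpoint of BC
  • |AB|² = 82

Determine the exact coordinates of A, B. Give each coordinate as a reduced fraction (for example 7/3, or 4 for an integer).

1. B_x = 5  [B = 2·N−C = 2·(9, 37/2)−(13, 20)]
2. B_y = 17  [B = 2·N−C = 2·(9, 37/2)−(13, 20)]
   so B = (5, 17)
3. A_x = 14  [A = 2·M−B = 2·(19/2, 35/2)−(5, 17)]
4. A_y = 18  [A = 2·M−B = 2·(19/2, 35/2)−(5, 17)]
   so A = (14, 18)

A = (14, 18)
B = (5, 17)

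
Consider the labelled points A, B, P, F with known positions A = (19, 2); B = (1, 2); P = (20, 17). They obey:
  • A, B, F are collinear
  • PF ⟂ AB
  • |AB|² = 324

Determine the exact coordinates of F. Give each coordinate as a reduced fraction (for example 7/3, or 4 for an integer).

F = (20, 2)

1. F_x = 20  [[A, B, F are collinear ⇒ -18y+36=0] ∩ [PF ⟂ AB ⇒ -18x+360=0]]
2. F_y = 2  [[A, B, F are collinear ⇒ -18y+36=0] ∩ [PF ⟂ AB ⇒ -18x+360=0]]
   so F = (20, 2)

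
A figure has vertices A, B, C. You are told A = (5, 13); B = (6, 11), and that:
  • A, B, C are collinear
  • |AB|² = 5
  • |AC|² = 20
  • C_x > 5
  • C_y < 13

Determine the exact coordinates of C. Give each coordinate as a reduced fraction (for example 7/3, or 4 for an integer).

C = (7, 9)

1. C_x = 7  [[A, B, C are collinear ⇒ 2x+1y-23=0] ∩ [|C−(5, 13)|²=20]]
2. C_y = 9  [[A, B, C are collinear ⇒ 2x+1y-23=0] ∩ [|C−(5, 13)|²=20]]
   so C = (7, 9)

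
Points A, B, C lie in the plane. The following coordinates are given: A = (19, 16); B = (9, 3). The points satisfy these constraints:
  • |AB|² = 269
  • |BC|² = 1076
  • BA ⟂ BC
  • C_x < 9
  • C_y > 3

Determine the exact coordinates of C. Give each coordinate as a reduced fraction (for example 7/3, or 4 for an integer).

C = (-17, 23)

1. C_x = -17  [[BA ⟂ BC ⇒ 10x+13y-129=0] ∩ [|C−(9, 3)|²=1076]]
2. C_y = 23  [[BA ⟂ BC ⇒ 10x+13y-129=0] ∩ [|C−(9, 3)|²=1076]]
   so C = (-17, 23)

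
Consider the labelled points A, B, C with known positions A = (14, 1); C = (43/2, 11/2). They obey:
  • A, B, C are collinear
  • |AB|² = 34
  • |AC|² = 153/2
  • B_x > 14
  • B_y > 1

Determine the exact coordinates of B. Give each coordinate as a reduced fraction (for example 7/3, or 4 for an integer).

1. B_x = 19  [[A, B, C are collinear ⇒ 9/2x-15/2y-111/2=0] ∩ [|B−(14, 1)|²=34]]
2. B_y = 4  [[A, B, C are collinear ⇒ 9/2x-15/2y-111/2=0] ∩ [|B−(14, 1)|²=34]]
   so B = (19, 4)

B = (19, 4)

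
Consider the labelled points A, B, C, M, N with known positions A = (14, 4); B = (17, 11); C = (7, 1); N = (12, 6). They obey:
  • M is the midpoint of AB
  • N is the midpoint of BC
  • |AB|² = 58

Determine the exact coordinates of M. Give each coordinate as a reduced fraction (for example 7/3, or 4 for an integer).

M = (31/2, 15/2)

1. M_x = 31/2  [2·M = A+B = (14, 4)+(17, 11)]
2. M_y = 15/2  [2·M = A+B = (14, 4)+(17, 11)]
   so M = (31/2, 15/2)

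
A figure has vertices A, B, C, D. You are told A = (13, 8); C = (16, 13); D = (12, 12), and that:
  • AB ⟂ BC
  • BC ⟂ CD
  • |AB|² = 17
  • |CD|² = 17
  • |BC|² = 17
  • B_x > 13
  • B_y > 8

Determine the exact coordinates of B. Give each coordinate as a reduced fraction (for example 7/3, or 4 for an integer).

1. B_x = 17  [[BC ⟂ CD ⇒ 4x+1y-77=0] ∩ [|B−(13, 8)|²=17]]
2. B_y = 9  [[BC ⟂ CD ⇒ 4x+1y-77=0] ∩ [|B−(13, 8)|²=17]]
   so B = (17, 9)

B = (17, 9)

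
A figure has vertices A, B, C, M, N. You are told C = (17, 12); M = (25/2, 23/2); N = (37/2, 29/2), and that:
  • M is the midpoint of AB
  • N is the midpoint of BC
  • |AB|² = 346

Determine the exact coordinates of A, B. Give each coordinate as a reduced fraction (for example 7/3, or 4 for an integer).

1. B_x = 20  [B = 2·N−C = 2·(37/2, 29/2)−(17, 12)]
2. B_y = 17  [B = 2·N−C = 2·(37/2, 29/2)−(17, 12)]
   so B = (20, 17)
3. A_x = 5  [A = 2·M−B = 2·(25/2, 23/2)−(20, 17)]
4. A_y = 6  [A = 2·M−B = 2·(25/2, 23/2)−(20, 17)]
   so A = (5, 6)

A = (5, 6)
B = (20, 17)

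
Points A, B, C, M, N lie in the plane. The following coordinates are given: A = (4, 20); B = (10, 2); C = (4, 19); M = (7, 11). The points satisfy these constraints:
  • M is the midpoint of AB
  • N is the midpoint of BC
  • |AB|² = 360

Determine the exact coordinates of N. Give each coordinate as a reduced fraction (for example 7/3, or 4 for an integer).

N = (7, 21/2)

1. N_x = 7  [2·N = B+C = (10, 2)+(4, 19)]
2. N_y = 21/2  [2·N = B+C = (10, 2)+(4, 19)]
   so N = (7, 21/2)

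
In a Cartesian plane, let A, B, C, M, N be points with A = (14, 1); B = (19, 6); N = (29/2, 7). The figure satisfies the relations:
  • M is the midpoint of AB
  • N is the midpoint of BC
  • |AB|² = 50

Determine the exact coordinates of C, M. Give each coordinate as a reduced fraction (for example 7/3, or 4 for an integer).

1. M_x = 33/2  [2·M = A+B = (14, 1)+(19, 6)]
2. M_y = 7/2  [2·M = A+B = (14, 1)+(19, 6)]
   so M = (33/2, 7/2)
3. C_x = 10  [C = 2·N−B = 2·(29/2, 7)−(19, 6)]
4. C_y = 8  [C = 2·N−B = 2·(29/2, 7)−(19, 6)]
   so C = (10, 8)

C = (10, 8)
M = (33/2, 7/2)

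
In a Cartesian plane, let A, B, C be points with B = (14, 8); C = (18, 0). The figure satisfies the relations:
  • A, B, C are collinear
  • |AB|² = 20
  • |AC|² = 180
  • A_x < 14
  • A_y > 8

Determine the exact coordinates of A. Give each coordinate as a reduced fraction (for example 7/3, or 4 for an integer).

1. A_x = 12  [[A, B, C are collinear ⇒ 8x+4y-144=0] ∩ [|A−(14, 8)|²=20]]
2. A_y = 12  [[A, B, C are collinear ⇒ 8x+4y-144=0] ∩ [|A−(14, 8)|²=20]]
   so A = (12, 12)

A = (12, 12)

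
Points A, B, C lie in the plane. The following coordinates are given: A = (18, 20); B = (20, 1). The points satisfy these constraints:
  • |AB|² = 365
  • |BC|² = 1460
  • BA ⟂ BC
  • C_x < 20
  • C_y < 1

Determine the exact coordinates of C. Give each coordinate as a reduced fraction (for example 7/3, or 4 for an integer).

1. C_x = -18  [[BA ⟂ BC ⇒ -2x+19y+21=0] ∩ [|C−(20, 1)|²=1460]]
2. C_y = -3  [[BA ⟂ BC ⇒ -2x+19y+21=0] ∩ [|C−(20, 1)|²=1460]]
   so C = (-18, -3)

C = (-18, -3)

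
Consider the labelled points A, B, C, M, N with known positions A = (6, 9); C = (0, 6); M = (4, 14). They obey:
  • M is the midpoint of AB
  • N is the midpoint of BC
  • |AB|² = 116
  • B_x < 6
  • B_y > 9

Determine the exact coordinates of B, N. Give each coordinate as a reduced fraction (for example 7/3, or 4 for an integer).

1. B_x = 2  [B = 2·M−A = 2·(4, 14)−(6, 9)]
2. B_y = 19  [B = 2·M−A = 2·(4, 14)−(6, 9)]
   so B = (2, 19)
3. N_x = 1  [2·N = B+C = (2, 19)+(0, 6)]
4. N_y = 25/2  [2·N = B+C = (2, 19)+(0, 6)]
   so N = (1, 25/2)

B = (2, 19)
N = (1, 25/2)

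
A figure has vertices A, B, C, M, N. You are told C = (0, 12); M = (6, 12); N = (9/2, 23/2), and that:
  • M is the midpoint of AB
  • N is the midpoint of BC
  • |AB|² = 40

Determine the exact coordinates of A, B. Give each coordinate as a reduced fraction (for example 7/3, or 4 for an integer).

A = (3, 13)
B = (9, 11)

1. B_x = 9  [B = 2·N−C = 2·(9/2, 23/2)−(0, 12)]
2. B_y = 11  [B = 2·N−C = 2·(9/2, 23/2)−(0, 12)]
   so B = (9, 11)
3. A_x = 3  [A = 2·M−B = 2·(6, 12)−(9, 11)]
4. A_y = 13  [A = 2·M−B = 2·(6, 12)−(9, 11)]
   so A = (3, 13)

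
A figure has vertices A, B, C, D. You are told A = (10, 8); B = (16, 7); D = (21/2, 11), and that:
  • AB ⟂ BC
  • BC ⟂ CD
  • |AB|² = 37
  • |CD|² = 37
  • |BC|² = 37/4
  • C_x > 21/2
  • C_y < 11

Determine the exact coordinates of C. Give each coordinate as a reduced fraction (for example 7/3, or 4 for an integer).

1. C_x = 33/2  [[AB ⟂ BC ⇒ 6x-1y-89=0] ∩ [|C−(21/2, 11)|²=37]]
2. C_y = 10  [[AB ⟂ BC ⇒ 6x-1y-89=0] ∩ [|C−(21/2, 11)|²=37]]
   so C = (33/2, 10)

C = (33/2, 10)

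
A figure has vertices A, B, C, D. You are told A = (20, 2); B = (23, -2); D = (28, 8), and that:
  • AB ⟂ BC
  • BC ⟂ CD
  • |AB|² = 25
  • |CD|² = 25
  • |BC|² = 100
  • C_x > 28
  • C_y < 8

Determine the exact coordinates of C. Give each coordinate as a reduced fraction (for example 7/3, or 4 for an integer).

C = (31, 4)

1. C_x = 31  [[AB ⟂ BC ⇒ 3x-4y-77=0] ∩ [|C−(28, 8)|²=25]]
2. C_y = 4  [[AB ⟂ BC ⇒ 3x-4y-77=0] ∩ [|C−(28, 8)|²=25]]
   so C = (31, 4)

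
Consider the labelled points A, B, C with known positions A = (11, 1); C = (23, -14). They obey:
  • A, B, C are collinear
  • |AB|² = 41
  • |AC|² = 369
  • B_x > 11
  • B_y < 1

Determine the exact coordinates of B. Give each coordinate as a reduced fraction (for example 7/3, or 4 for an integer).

B = (15, -4)

1. B_x = 15  [[A, B, C are collinear ⇒ -15x-12y+177=0] ∩ [|B−(11, 1)|²=41]]
2. B_y = -4  [[A, B, C are collinear ⇒ -15x-12y+177=0] ∩ [|B−(11, 1)|²=41]]
   so B = (15, -4)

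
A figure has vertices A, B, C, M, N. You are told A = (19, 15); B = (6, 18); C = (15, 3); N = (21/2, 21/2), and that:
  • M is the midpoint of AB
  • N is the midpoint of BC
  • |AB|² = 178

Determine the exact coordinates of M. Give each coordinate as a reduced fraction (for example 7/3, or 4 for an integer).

1. M_x = 25/2  [2·M = A+B = (19, 15)+(6, 18)]
2. M_y = 33/2  [2·M = A+B = (19, 15)+(6, 18)]
   so M = (25/2, 33/2)

M = (25/2, 33/2)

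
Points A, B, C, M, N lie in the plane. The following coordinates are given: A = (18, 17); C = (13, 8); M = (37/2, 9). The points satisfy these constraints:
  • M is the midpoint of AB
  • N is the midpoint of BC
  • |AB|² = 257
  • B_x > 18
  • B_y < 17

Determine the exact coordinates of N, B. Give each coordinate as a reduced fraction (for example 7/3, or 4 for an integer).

1. B_x = 19  [B = 2·M−A = 2·(37/2, 9)−(18, 17)]
2. B_y = 1  [B = 2·M−A = 2·(37/2, 9)−(18, 17)]
   so B = (19, 1)
3. N_x = 16  [2·N = B+C = (19, 1)+(13, 8)]
4. N_y = 9/2  [2·N = B+C = (19, 1)+(13, 8)]
   so N = (16, 9/2)

N = (16, 9/2)
B = (19, 1)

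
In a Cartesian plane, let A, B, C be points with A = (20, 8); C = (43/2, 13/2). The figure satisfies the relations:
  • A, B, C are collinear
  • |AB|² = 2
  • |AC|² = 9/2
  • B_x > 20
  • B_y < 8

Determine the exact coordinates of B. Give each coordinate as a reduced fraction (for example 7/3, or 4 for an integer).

1. B_x = 21  [[A, B, C are collinear ⇒ -3/2x-3/2y+42=0] ∩ [|B−(20, 8)|²=2]]
2. B_y = 7  [[A, B, C are collinear ⇒ -3/2x-3/2y+42=0] ∩ [|B−(20, 8)|²=2]]
   so B = (21, 7)

B = (21, 7)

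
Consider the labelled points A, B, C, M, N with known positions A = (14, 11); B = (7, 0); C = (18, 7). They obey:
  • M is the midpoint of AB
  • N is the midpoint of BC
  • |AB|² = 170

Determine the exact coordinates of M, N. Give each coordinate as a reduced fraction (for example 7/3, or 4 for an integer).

1. M_x = 21/2  [2·M = A+B = (14, 11)+(7, 0)]
2. M_y = 11/2  [2·M = A+B = (14, 11)+(7, 0)]
   so M = (21/2, 11/2)
3. N_x = 25/2  [2·N = B+C = (7, 0)+(18, 7)]
4. N_y = 7/2  [2·N = B+C = (7, 0)+(18, 7)]
   so N = (25/2, 7/2)

M = (21/2, 11/2)
N = (25/2, 7/2)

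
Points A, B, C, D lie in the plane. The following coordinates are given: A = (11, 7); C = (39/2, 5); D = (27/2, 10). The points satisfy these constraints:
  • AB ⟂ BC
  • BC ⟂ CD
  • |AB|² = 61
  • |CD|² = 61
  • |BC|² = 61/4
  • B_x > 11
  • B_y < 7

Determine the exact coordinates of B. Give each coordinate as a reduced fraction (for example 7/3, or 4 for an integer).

1. B_x = 17  [[BC ⟂ CD ⇒ 6x-5y-92=0] ∩ [|B−(11, 7)|²=61]]
2. B_y = 2  [[BC ⟂ CD ⇒ 6x-5y-92=0] ∩ [|B−(11, 7)|²=61]]
   so B = (17, 2)

B = (17, 2)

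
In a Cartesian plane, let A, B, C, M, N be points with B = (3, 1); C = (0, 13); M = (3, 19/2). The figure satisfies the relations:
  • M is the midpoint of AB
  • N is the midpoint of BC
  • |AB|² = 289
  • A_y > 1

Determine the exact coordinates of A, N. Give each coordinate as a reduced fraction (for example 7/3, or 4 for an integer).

A = (3, 18)
N = (3/2, 7)

1. A_x = 3  [A = 2·M−B = 2·(3, 19/2)−(3, 1)]
2. A_y = 18  [A = 2·M−B = 2·(3, 19/2)−(3, 1)]
   so A = (3, 18)
3. N_x = 3/2  [2·N = B+C = (3, 1)+(0, 13)]
4. N_y = 7  [2·N = B+C = (3, 1)+(0, 13)]
   so N = (3/2, 7)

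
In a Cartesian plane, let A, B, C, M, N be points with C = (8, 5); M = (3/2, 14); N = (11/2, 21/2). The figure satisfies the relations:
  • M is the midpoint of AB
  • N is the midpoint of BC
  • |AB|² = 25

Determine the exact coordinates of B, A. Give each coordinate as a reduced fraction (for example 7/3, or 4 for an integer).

B = (3, 16)
A = (0, 12)

1. B_x = 3  [B = 2·N−C = 2·(11/2, 21/2)−(8, 5)]
2. B_y = 16  [B = 2·N−C = 2·(11/2, 21/2)−(8, 5)]
   so B = (3, 16)
3. A_x = 0  [A = 2·M−B = 2·(3/2, 14)−(3, 16)]
4. A_y = 12  [A = 2·M−B = 2·(3/2, 14)−(3, 16)]
   so A = (0, 12)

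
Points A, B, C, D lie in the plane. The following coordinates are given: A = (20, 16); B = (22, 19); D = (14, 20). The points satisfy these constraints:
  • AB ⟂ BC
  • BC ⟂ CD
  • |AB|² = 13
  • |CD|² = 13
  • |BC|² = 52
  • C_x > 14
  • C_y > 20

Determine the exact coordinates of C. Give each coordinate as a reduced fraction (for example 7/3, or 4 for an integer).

C = (16, 23)

1. C_x = 16  [[AB ⟂ BC ⇒ 2x+3y-101=0] ∩ [|C−(14, 20)|²=13]]
2. C_y = 23  [[AB ⟂ BC ⇒ 2x+3y-101=0] ∩ [|C−(14, 20)|²=13]]
   so C = (16, 23)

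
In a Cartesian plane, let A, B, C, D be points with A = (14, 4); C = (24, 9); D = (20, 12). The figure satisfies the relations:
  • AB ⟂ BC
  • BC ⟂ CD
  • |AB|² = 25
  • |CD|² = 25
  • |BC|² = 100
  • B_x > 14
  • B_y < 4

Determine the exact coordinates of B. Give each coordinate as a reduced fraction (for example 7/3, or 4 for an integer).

B = (18, 1)

1. B_x = 18  [[BC ⟂ CD ⇒ 4x-3y-69=0] ∩ [|B−(14, 4)|²=25]]
2. B_y = 1  [[BC ⟂ CD ⇒ 4x-3y-69=0] ∩ [|B−(14, 4)|²=25]]
   so B = (18, 1)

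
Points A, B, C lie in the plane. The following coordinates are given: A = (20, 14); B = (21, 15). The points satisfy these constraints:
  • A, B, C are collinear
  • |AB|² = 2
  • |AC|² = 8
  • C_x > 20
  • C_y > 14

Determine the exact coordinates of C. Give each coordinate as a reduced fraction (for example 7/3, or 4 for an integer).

C = (22, 16)

1. C_x = 22  [[A, B, C are collinear ⇒ -1x+1y+6=0] ∩ [|C−(20, 14)|²=8]]
2. C_y = 16  [[A, B, C are collinear ⇒ -1x+1y+6=0] ∩ [|C−(20, 14)|²=8]]
   so C = (22, 16)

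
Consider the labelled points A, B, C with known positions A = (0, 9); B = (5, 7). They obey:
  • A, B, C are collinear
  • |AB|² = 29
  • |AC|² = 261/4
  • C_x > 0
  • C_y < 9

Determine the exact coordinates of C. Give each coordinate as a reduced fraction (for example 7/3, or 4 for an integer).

1. C_x = 15/2  [[A, B, C are collinear ⇒ 2x+5y-45=0] ∩ [|C−(0, 9)|²=261/4]]
2. C_y = 6  [[A, B, C are collinear ⇒ 2x+5y-45=0] ∩ [|C−(0, 9)|²=261/4]]
   so C = (15/2, 6)

C = (15/2, 6)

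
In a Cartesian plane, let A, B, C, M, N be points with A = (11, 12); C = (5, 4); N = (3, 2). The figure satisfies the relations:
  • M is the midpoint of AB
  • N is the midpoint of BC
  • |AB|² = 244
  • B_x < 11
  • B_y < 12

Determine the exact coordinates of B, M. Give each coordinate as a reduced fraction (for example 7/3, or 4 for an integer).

B = (1, 0)
M = (6, 6)

1. B_x = 1  [B = 2·N−C = 2·(3, 2)−(5, 4)]
2. B_y = 0  [B = 2·N−C = 2·(3, 2)−(5, 4)]
   so B = (1, 0)
3. M_x = 6  [2·M = A+B = (11, 12)+(1, 0)]
4. M_y = 6  [2·M = A+B = (11, 12)+(1, 0)]
   so M = (6, 6)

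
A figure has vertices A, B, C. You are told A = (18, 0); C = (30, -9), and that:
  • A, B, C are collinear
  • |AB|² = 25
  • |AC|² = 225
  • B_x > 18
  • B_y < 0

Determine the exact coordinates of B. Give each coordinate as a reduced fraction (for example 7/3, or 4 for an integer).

B = (22, -3)

1. B_x = 22  [[A, B, C are collinear ⇒ -9x-12y+162=0] ∩ [|B−(18, 0)|²=25]]
2. B_y = -3  [[A, B, C are collinear ⇒ -9x-12y+162=0] ∩ [|B−(18, 0)|²=25]]
   so B = (22, -3)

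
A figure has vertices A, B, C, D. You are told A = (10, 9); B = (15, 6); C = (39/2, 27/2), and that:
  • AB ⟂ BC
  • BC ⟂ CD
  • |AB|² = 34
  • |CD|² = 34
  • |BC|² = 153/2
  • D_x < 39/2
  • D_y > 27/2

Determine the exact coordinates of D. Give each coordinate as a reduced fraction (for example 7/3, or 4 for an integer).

1. D_x = 29/2  [[BC ⟂ CD ⇒ 9/2x+15/2y-189=0] ∩ [|D−(39/2, 27/2)|²=34]]
2. D_y = 33/2  [[BC ⟂ CD ⇒ 9/2x+15/2y-189=0] ∩ [|D−(39/2, 27/2)|²=34]]
   so D = (29/2, 33/2)

D = (29/2, 33/2)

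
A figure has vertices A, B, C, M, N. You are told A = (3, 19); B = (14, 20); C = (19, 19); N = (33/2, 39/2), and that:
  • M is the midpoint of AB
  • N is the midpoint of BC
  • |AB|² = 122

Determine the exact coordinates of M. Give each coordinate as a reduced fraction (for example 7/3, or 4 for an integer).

1. M_x = 17/2  [2·M = A+B = (3, 19)+(14, 20)]
2. M_y = 39/2  [2·M = A+B = (3, 19)+(14, 20)]
   so M = (17/2, 39/2)

M = (17/2, 39/2)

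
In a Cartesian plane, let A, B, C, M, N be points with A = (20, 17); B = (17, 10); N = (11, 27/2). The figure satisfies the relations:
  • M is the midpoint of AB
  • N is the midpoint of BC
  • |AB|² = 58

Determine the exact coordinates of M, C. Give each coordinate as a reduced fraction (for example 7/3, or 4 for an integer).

1. M_x = 37/2  [2·M = A+B = (20, 17)+(17, 10)]
2. M_y = 27/2  [2·M = A+B = (20, 17)+(17, 10)]
   so M = (37/2, 27/2)
3. C_x = 5  [C = 2·N−B = 2·(11, 27/2)−(17, 10)]
4. C_y = 17  [C = 2·N−B = 2·(11, 27/2)−(17, 10)]
   so C = (5, 17)

M = (37/2, 27/2)
C = (5, 17)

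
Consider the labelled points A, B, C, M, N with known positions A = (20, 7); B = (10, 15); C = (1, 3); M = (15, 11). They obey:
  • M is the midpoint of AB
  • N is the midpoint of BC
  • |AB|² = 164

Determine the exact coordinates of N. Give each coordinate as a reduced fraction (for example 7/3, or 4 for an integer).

N = (11/2, 9)

1. N_x = 11/2  [2·N = B+C = (10, 15)+(1, 3)]
2. N_y = 9  [2·N = B+C = (10, 15)+(1, 3)]
   so N = (11/2, 9)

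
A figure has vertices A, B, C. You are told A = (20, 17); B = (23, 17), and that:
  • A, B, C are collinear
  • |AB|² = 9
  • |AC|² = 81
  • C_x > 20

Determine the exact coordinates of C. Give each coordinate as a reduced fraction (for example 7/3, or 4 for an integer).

1. C_x = 29  [[A, B, C are collinear ⇒ 3y-51=0] ∩ [|C−(20, 17)|²=81]]
2. C_y = 17  [[A, B, C are collinear ⇒ 3y-51=0] ∩ [|C−(20, 17)|²=81]]
   so C = (29, 17)

C = (29, 17)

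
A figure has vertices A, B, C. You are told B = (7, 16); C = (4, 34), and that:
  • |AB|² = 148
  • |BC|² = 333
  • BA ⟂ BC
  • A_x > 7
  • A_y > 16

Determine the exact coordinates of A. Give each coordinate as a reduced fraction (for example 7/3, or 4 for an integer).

A = (19, 18)

1. A_x = 19  [[BA ⟂ BC ⇒ -3x+18y-267=0] ∩ [|A−(7, 16)|²=148]]
2. A_y = 18  [[BA ⟂ BC ⇒ -3x+18y-267=0] ∩ [|A−(7, 16)|²=148]]
   so A = (19, 18)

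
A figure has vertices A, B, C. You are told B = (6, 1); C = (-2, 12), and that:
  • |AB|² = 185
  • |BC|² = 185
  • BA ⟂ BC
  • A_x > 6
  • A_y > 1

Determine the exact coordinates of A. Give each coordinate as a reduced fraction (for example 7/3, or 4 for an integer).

A = (17, 9)

1. A_x = 17  [[BA ⟂ BC ⇒ -8x+11y+37=0] ∩ [|A−(6, 1)|²=185]]
2. A_y = 9  [[BA ⟂ BC ⇒ -8x+11y+37=0] ∩ [|A−(6, 1)|²=185]]
   so A = (17, 9)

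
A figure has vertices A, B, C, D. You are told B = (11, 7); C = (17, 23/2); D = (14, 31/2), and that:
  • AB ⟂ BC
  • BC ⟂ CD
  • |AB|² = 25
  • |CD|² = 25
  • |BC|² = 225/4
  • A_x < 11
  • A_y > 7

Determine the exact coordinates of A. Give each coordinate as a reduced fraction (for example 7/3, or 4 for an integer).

1. A_x = 8  [[AB ⟂ BC ⇒ -6x-9/2y+195/2=0] ∩ [|A−(11, 7)|²=25]]
2. A_y = 11  [[AB ⟂ BC ⇒ -6x-9/2y+195/2=0] ∩ [|A−(11, 7)|²=25]]
   so A = (8, 11)

A = (8, 11)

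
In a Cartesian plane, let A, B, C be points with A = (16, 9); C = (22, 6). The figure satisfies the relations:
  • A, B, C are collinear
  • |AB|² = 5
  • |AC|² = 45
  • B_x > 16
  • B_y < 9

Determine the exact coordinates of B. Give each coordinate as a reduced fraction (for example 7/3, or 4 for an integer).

1. B_x = 18  [[A, B, C are collinear ⇒ -3x-6y+102=0] ∩ [|B−(16, 9)|²=5]]
2. B_y = 8  [[A, B, C are collinear ⇒ -3x-6y+102=0] ∩ [|B−(16, 9)|²=5]]
   so B = (18, 8)

B = (18, 8)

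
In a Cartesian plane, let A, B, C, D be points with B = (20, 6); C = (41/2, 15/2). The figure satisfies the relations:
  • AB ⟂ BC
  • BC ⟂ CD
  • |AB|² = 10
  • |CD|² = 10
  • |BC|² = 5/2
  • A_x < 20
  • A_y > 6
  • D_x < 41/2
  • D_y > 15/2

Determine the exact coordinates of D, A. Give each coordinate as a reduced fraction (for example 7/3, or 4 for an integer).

1. D_x = 35/2  [[BC ⟂ CD ⇒ 1/2x+3/2y-43/2=0] ∩ [|D−(41/2, 15/2)|²=10]]
2. D_y = 17/2  [[BC ⟂ CD ⇒ 1/2x+3/2y-43/2=0] ∩ [|D−(41/2, 15/2)|²=10]]
   so D = (35/2, 17/2)
3. A_x = 17  [[AB ⟂ BC ⇒ -1/2x-3/2y+19=0] ∩ [|A−(20, 6)|²=10]]
4. A_y = 7  [[AB ⟂ BC ⇒ -1/2x-3/2y+19=0] ∩ [|A−(20, 6)|²=10]]
   so A = (17, 7)

D = (35/2, 17/2)
A = (17, 7)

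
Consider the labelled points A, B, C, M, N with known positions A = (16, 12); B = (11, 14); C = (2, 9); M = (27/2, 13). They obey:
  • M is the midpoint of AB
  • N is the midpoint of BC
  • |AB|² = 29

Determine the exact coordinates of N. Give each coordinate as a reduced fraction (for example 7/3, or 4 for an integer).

1. N_x = 13/2  [2·N = B+C = (11, 14)+(2, 9)]
2. N_y = 23/2  [2·N = B+C = (11, 14)+(2, 9)]
   so N = (13/2, 23/2)

N = (13/2, 23/2)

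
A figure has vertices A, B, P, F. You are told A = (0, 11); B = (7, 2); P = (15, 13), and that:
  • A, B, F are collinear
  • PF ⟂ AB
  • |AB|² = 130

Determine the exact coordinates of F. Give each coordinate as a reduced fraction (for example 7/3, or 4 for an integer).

1. F_x = 609/130  [[A, B, F are collinear ⇒ 9x+7y-77=0] ∩ [PF ⟂ AB ⇒ 7x-9y+12=0]]
2. F_y = 647/130  [[A, B, F are collinear ⇒ 9x+7y-77=0] ∩ [PF ⟂ AB ⇒ 7x-9y+12=0]]
   so F = (609/130, 647/130)

F = (609/130, 647/130)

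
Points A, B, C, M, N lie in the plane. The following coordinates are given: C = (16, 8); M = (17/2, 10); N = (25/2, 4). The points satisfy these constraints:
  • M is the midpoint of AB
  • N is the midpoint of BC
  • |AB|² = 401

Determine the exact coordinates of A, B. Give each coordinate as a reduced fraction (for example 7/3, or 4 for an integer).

1. B_x = 9  [B = 2·N−C = 2·(25/2, 4)−(16, 8)]
2. B_y = 0  [B = 2·N−C = 2·(25/2, 4)−(16, 8)]
   so B = (9, 0)
3. A_x = 8  [A = 2·M−B = 2·(17/2, 10)−(9, 0)]
4. A_y = 20  [A = 2·M−B = 2·(17/2, 10)−(9, 0)]
   so A = (8, 20)

A = (8, 20)
B = (9, 0)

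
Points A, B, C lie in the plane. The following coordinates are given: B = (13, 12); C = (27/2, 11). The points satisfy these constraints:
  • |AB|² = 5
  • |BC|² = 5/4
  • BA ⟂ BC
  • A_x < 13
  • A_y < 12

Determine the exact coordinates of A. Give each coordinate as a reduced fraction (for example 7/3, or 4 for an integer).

1. A_x = 11  [[BA ⟂ BC ⇒ 1/2x-1y+11/2=0] ∩ [|A−(13, 12)|²=5]]
2. A_y = 11  [[BA ⟂ BC ⇒ 1/2x-1y+11/2=0] ∩ [|A−(13, 12)|²=5]]
   so A = (11, 11)

A = (11, 11)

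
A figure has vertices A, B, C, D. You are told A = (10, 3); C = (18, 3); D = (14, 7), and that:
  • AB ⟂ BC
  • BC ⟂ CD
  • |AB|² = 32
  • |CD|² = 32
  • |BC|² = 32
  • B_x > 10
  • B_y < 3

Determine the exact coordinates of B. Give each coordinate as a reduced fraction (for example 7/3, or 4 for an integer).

1. B_x = 14  [[BC ⟂ CD ⇒ 4x-4y-60=0] ∩ [|B−(10, 3)|²=32]]
2. B_y = -1  [[BC ⟂ CD ⇒ 4x-4y-60=0] ∩ [|B−(10, 3)|²=32]]
   so B = (14, -1)

B = (14, -1)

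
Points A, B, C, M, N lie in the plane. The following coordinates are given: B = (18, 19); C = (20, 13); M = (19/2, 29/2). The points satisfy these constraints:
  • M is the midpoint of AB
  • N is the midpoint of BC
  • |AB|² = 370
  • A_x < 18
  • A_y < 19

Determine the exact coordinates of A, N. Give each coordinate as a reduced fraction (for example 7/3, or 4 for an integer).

A = (1, 10)
N = (19, 16)

1. A_x = 1  [A = 2·M−B = 2·(19/2, 29/2)−(18, 19)]
2. A_y = 10  [A = 2·M−B = 2·(19/2, 29/2)−(18, 19)]
   so A = (1, 10)
3. N_x = 19  [2·N = B+C = (18, 19)+(20, 13)]
4. N_y = 16  [2·N = B+C = (18, 19)+(20, 13)]
   so N = (19, 16)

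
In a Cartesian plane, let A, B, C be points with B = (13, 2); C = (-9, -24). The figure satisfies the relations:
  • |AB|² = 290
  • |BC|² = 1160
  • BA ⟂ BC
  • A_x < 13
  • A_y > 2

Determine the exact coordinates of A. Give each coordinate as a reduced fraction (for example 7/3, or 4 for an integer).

A = (0, 13)

1. A_x = 0  [[BA ⟂ BC ⇒ -22x-26y+338=0] ∩ [|A−(13, 2)|²=290]]
2. A_y = 13  [[BA ⟂ BC ⇒ -22x-26y+338=0] ∩ [|A−(13, 2)|²=290]]
   so A = (0, 13)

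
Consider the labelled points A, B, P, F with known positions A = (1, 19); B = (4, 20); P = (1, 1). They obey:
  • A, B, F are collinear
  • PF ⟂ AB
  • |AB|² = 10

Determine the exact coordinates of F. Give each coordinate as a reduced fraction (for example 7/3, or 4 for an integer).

F = (-22/5, 86/5)

1. F_x = -22/5  [[A, B, F are collinear ⇒ -1x+3y-56=0] ∩ [PF ⟂ AB ⇒ 3x+1y-4=0]]
2. F_y = 86/5  [[A, B, F are collinear ⇒ -1x+3y-56=0] ∩ [PF ⟂ AB ⇒ 3x+1y-4=0]]
   so F = (-22/5, 86/5)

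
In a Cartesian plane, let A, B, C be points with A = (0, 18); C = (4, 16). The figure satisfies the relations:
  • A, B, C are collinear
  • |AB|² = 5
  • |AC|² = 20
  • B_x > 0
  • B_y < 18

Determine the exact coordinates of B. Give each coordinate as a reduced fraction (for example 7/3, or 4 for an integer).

1. B_x = 2  [[A, B, C are collinear ⇒ -2x-4y+72=0] ∩ [|B−(0, 18)|²=5]]
2. B_y = 17  [[A, B, C are collinear ⇒ -2x-4y+72=0] ∩ [|B−(0, 18)|²=5]]
   so B = (2, 17)

B = (2, 17)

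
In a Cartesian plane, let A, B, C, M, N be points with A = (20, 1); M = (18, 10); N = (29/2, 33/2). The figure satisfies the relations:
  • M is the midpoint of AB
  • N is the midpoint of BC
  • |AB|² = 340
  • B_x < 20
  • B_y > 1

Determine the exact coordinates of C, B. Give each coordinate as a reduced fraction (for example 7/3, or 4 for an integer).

1. B_x = 16  [B = 2·M−A = 2·(18, 10)−(20, 1)]
2. B_y = 19  [B = 2·M−A = 2·(18, 10)−(20, 1)]
   so B = (16, 19)
3. C_x = 13  [C = 2·N−B = 2·(29/2, 33/2)−(16, 19)]
4. C_y = 14  [C = 2·N−B = 2·(29/2, 33/2)−(16, 19)]
   so C = (13, 14)

C = (13, 14)
B = (16, 19)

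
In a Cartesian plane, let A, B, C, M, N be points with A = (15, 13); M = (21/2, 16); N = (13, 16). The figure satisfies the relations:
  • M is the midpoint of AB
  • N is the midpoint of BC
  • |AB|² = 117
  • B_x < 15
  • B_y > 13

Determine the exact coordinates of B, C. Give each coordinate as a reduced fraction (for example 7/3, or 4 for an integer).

B = (6, 19)
C = (20, 13)

1. B_x = 6  [B = 2·M−A = 2·(21/2, 16)−(15, 13)]
2. B_y = 19  [B = 2·M−A = 2·(21/2, 16)−(15, 13)]
   so B = (6, 19)
3. C_x = 20  [C = 2·N−B = 2·(13, 16)−(6, 19)]
4. C_y = 13  [C = 2·N−B = 2·(13, 16)−(6, 19)]
   so C = (20, 13)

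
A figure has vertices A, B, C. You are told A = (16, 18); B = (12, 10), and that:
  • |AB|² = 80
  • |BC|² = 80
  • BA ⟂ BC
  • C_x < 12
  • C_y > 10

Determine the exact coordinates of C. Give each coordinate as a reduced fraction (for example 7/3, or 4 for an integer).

C = (4, 14)

1. C_x = 4  [[BA ⟂ BC ⇒ 4x+8y-128=0] ∩ [|C−(12, 10)|²=80]]
2. C_y = 14  [[BA ⟂ BC ⇒ 4x+8y-128=0] ∩ [|C−(12, 10)|²=80]]
   so C = (4, 14)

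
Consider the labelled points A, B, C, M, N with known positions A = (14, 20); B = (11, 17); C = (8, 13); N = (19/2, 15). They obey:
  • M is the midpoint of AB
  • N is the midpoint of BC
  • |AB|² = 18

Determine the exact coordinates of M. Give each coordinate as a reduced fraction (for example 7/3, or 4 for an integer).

M = (25/2, 37/2)

1. M_x = 25/2  [2·M = A+B = (14, 20)+(11, 17)]
2. M_y = 37/2  [2·M = A+B = (14, 20)+(11, 17)]
   so M = (25/2, 37/2)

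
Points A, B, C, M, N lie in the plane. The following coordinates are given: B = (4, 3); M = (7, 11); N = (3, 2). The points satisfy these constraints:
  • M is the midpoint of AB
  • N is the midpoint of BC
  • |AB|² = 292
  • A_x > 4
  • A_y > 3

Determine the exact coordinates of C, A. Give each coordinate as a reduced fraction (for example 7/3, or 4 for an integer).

C = (2, 1)
A = (10, 19)

1. A_x = 10  [A = 2·M−B = 2·(7, 11)−(4, 3)]
2. A_y = 19  [A = 2·M−B = 2·(7, 11)−(4, 3)]
   so A = (10, 19)
3. C_x = 2  [C = 2·N−B = 2·(3, 2)−(4, 3)]
4. C_y = 1  [C = 2·N−B = 2·(3, 2)−(4, 3)]
   so C = (2, 1)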